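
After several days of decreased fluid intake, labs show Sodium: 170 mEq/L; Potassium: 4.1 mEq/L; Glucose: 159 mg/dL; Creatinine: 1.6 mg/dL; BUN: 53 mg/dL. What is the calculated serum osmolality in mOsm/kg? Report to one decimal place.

Calculated osmolality = 2·Na + glucose/18 + BUN/2.8
= 2·170 + 159/18 + 53/2.8
= 340 + 8.83 + 18.93
= 367.76 mOsm/kg

367.8 mOsm/kg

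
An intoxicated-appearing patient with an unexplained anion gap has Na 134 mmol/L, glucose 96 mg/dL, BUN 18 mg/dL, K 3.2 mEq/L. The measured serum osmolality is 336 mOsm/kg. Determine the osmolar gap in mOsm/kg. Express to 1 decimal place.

56.2 mOsm/kg

Calculated osmolality = 2·Na + glucose/18 + BUN/2.8
= 2·134 + 96/18 + 18/2.8
= 268 + 5.33 + 6.43
= 279.76 mOsm/kg ≈ 279.8 mOsm/kg
Osmolar gap = measured − calculated = 336 − 279.8 = 56.2 mOsm/kg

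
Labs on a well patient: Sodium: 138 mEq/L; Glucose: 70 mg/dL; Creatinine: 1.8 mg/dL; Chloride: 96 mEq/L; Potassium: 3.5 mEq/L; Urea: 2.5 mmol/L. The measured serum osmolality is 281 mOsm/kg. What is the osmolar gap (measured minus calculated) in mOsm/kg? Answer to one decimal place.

-1.4 mOsm/kg

Calculated osmolality = 2·Na + glucose/18 + urea
= 2·138 + 70/18 + 2.5
= 276 + 3.89 + 2.50
= 282.39 mOsm/kg ≈ 282.4 mOsm/kg
Osmolar gap = measured − calculated = 281 − 282.4 = -1.4 mOsm/kg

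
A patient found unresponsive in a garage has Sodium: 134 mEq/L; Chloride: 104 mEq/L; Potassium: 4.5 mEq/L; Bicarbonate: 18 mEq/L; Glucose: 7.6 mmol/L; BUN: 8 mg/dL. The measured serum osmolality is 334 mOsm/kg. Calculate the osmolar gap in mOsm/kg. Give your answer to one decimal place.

55.5 mOsm/kg

Calculated osmolality = 2·Na + glucose + BUN/2.8
= 2·134 + 7.6 + 8/2.8
= 268 + 7.60 + 2.86
= 278.46 mOsm/kg ≈ 278.5 mOsm/kg
Osmolar gap = measured − calculated = 334 − 278.5 = 55.5 mOsm/kg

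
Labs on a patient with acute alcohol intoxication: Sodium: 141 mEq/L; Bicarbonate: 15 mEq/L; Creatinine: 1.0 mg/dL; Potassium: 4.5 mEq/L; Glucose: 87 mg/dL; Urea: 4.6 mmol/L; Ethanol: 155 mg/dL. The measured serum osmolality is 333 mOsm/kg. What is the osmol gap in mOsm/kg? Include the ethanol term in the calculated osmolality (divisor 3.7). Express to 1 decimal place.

-0.3 mOsm/kg

Calculated osmolality = 2·Na + glucose/18 + urea + ethanol/3.7
= 2·141 + 87/18 + 4.6 + 155/3.7
= 282 + 4.83 + 4.60 + 41.89
= 333.32 mOsm/kg ≈ 333.3 mOsm/kg
Osmolar gap = measured − calculated = 333 − 333.3 = -0.3 mOsm/kg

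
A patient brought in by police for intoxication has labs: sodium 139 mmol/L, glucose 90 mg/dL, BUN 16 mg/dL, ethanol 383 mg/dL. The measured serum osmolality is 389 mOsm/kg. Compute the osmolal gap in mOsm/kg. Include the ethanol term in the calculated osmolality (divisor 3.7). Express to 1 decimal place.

Calculated osmolality = 2·Na + glucose/18 + BUN/2.8 + ethanol/3.7
= 2·139 + 90/18 + 16/2.8 + 383/3.7
= 278 + 5 + 5.71 + 103.51
= 392.22 mOsm/kg ≈ 392.2 mOsm/kg
Osmolar gap = measured − calculated = 389 − 392.2 = -3.2 mOsm/kg

-3.2 mOsm/kg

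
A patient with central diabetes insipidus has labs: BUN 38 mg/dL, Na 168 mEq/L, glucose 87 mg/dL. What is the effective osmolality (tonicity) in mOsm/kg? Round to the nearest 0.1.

Effective osmolality excludes urea (freely permeant across cell membranes):
2·Na + glucose/18
= 2·168 + 87/18
= 336 + 4.83
= 340.83 mOsm/kg

340.8 mOsm/kg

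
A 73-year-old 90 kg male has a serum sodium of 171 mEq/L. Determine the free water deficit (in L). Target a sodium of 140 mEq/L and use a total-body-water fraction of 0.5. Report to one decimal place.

10.0 L

TBW = 0.5 · 90 = 45 L
Free water deficit = TBW · (Na/140 − 1)
= 45 · (171/140 − 1)
= 45 · 0.2214
= 9.96 L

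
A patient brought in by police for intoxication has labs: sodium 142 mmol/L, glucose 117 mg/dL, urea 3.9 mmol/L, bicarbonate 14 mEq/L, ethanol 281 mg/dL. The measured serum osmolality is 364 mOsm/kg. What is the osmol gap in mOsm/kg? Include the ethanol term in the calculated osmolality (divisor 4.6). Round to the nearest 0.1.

8.5 mOsm/kg

Calculated osmolality = 2·Na + glucose/18 + urea + ethanol/4.6
= 2·142 + 117/18 + 3.9 + 281/4.6
= 284 + 6.50 + 3.90 + 61.09
= 355.49 mOsm/kg ≈ 355.5 mOsm/kg
Osmolar gap = measured − calculated = 364 − 355.5 = 8.5 mOsm/kg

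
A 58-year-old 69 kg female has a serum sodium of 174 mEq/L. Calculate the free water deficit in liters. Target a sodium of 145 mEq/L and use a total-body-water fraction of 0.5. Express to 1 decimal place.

TBW = 0.5 · 69 = 34.5 L
Free water deficit = TBW · (Na/145 − 1)
= 34.5 · (174/145 − 1)
= 34.5 · 0.2
= 6.9 L

6.9 L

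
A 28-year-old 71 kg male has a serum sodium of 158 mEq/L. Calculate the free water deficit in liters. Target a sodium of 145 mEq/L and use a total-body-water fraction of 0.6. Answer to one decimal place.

3.8 L

TBW = 0.6 · 71 = 42.6 L
Free water deficit = TBW · (Na/145 − 1)
= 42.6 · (158/145 − 1)
= 42.6 · 0.0897
= 3.82 L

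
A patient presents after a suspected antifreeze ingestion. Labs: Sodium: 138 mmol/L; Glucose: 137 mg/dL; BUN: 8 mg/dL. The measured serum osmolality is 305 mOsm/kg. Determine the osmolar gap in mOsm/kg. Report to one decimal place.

Calculated osmolality = 2·Na + glucose/18 + BUN/2.8
= 2·138 + 137/18 + 8/2.8
= 276 + 7.61 + 2.86
= 286.47 mOsm/kg ≈ 286.5 mOsm/kg
Osmolar gap = measured − calculated = 305 − 286.5 = 18.5 mOsm/kg

18.5 mOsm/kg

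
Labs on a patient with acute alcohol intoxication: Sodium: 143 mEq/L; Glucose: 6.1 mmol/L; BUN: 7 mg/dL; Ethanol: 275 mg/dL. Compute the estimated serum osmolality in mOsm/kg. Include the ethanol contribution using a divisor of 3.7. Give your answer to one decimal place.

Calculated osmolality = 2·Na + glucose + BUN/2.8 + ethanol/3.7
= 2·143 + 6.1 + 7/2.8 + 275/3.7
= 286 + 6.10 + 2.50 + 74.32
= 368.92 mOsm/kg

368.9 mOsm/kg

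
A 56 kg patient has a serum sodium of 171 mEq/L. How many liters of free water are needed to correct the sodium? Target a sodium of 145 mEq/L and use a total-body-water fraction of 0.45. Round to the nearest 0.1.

TBW = 0.45 · 56 = 25.2 L
Free water deficit = TBW · (Na/145 − 1)
= 25.2 · (171/145 − 1)
= 25.2 · 0.1793
= 4.52 L

4.5 L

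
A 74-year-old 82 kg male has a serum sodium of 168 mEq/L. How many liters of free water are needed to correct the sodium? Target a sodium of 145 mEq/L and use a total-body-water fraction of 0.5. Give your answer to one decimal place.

6.5 L

TBW = 0.5 · 82 = 41 L
Free water deficit = TBW · (Na/145 − 1)
= 41 · (168/145 − 1)
= 41 · 0.1586
= 6.5 L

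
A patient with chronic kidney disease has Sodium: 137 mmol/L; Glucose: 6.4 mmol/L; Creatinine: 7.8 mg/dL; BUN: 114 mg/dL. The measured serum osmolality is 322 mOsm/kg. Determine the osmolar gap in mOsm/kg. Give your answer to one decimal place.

0.9 mOsm/kg

Calculated osmolality = 2·Na + glucose + BUN/2.8
= 2·137 + 6.4 + 114/2.8
= 274 + 6.40 + 40.71
= 321.11 mOsm/kg ≈ 321.1 mOsm/kg
Osmolar gap = measured − calculated = 322 − 321.1 = 0.9 mOsm/kg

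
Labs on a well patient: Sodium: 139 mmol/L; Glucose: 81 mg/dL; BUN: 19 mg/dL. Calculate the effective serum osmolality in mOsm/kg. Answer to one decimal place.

282.5 mOsm/kg

Effective osmolality excludes urea (freely permeant across cell membranes):
2·Na + glucose/18
= 2·139 + 81/18
= 278 + 4.5
= 282.5 mOsm/kg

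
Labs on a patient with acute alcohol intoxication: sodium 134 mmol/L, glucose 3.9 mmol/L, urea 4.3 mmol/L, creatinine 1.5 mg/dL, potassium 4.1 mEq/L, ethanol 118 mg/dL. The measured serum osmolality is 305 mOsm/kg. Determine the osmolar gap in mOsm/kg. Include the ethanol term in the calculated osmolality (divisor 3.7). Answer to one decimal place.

Calculated osmolality = 2·Na + glucose + urea + ethanol/3.7
= 2·134 + 3.9 + 4.3 + 118/3.7
= 268 + 3.90 + 4.30 + 31.89
= 308.09 mOsm/kg ≈ 308.1 mOsm/kg
Osmolar gap = measured − calculated = 305 − 308.1 = -3.1 mOsm/kg

-3.1 mOsm/kg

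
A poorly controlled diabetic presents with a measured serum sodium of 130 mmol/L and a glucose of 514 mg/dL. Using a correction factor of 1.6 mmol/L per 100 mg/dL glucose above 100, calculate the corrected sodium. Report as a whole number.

137 mmol/L

Corrected Na = measured Na + 1.6 · (glucose − 100)/100
= 130 + 1.6 · (514 − 100)/100
= 130 + 6.6
= 136.6 mmol/L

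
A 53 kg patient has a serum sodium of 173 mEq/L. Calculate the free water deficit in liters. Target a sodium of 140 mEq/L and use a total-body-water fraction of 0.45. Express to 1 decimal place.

5.6 L

TBW = 0.45 · 53 = 23.85 L
Free water deficit = TBW · (Na/140 − 1)
= 23.85 · (173/140 − 1)
= 23.85 · 0.2357
= 5.62 L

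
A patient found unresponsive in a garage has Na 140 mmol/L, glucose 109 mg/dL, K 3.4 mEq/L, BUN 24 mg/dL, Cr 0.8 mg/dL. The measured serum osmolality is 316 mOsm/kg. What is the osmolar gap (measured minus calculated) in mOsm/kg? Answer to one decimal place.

Calculated osmolality = 2·Na + glucose/18 + BUN/2.8
= 2·140 + 109/18 + 24/2.8
= 280 + 6.06 + 8.57
= 294.63 mOsm/kg ≈ 294.6 mOsm/kg
Osmolar gap = measured − calculated = 316 − 294.6 = 21.4 mOsm/kg

21.4 mOsm/kg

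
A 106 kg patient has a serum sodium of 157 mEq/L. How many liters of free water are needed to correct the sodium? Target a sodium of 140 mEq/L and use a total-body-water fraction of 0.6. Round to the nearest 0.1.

TBW = 0.6 · 106 = 63.6 L
Free water deficit = TBW · (Na/140 − 1)
= 63.6 · (157/140 − 1)
= 63.6 · 0.1214
= 7.72 L

7.7 L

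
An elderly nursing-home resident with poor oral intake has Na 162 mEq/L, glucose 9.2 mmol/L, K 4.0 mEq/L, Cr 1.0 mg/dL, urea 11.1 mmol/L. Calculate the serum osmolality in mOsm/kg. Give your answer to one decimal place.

344.3 mOsm/kg

Calculated osmolality = 2·Na + glucose + urea
= 2·162 + 9.2 + 11.1
= 324 + 9.20 + 11.10
= 344.3 mOsm/kg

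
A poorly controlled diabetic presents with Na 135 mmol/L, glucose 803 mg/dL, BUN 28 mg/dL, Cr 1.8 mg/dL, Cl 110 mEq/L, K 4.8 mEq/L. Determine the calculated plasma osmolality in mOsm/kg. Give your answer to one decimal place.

324.6 mOsm/kg

Calculated osmolality = 2·Na + glucose/18 + BUN/2.8
= 2·135 + 803/18 + 28/2.8
= 270 + 44.61 + 10
= 324.61 mOsm/kg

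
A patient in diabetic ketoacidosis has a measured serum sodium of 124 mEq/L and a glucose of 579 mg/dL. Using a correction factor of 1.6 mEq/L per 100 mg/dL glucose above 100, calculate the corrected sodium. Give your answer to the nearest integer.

Corrected Na = measured Na + 1.6 · (glucose − 100)/100
= 124 + 1.6 · (579 − 100)/100
= 124 + 7.7
= 131.7 mEq/L

132 mEq/L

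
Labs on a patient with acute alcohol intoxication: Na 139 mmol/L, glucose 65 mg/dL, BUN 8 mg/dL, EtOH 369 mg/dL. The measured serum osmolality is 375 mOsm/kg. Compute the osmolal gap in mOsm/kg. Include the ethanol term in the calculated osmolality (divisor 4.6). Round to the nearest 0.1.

10.3 mOsm/kg

Calculated osmolality = 2·Na + glucose/18 + BUN/2.8 + ethanol/4.6
= 2·139 + 65/18 + 8/2.8 + 369/4.6
= 278 + 3.61 + 2.86 + 80.22
= 364.69 mOsm/kg ≈ 364.7 mOsm/kg
Osmolar gap = measured − calculated = 375 − 364.7 = 10.3 mOsm/kg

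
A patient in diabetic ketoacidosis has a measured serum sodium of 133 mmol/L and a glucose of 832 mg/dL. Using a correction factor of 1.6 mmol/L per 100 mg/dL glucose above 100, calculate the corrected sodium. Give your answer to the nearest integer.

145 mmol/L

Corrected Na = measured Na + 1.6 · (glucose − 100)/100
= 133 + 1.6 · (832 − 100)/100
= 133 + 11.7
= 144.7 mmol/L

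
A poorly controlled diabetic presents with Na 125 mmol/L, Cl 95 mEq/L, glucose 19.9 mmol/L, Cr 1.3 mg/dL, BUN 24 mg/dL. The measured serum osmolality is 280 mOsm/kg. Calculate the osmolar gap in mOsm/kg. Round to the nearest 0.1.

Calculated osmolality = 2·Na + glucose + BUN/2.8
= 2·125 + 19.9 + 24/2.8
= 250 + 19.90 + 8.57
= 278.47 mOsm/kg ≈ 278.5 mOsm/kg
Osmolar gap = measured − calculated = 280 − 278.5 = 1.5 mOsm/kg

1.5 mOsm/kg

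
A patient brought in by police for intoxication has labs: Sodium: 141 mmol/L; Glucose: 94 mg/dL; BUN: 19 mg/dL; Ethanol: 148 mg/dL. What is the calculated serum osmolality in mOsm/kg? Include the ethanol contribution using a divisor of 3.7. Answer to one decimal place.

Calculated osmolality = 2·Na + glucose/18 + BUN/2.8 + ethanol/3.7
= 2·141 + 94/18 + 19/2.8 + 148/3.7
= 282 + 5.22 + 6.79 + 40
= 334.01 mOsm/kg

334.0 mOsm/kg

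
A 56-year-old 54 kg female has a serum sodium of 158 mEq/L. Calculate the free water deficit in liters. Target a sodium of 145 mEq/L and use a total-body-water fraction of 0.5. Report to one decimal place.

2.4 L

TBW = 0.5 · 54 = 27 L
Free water deficit = TBW · (Na/145 − 1)
= 27 · (158/145 − 1)
= 27 · 0.0897
= 2.42 L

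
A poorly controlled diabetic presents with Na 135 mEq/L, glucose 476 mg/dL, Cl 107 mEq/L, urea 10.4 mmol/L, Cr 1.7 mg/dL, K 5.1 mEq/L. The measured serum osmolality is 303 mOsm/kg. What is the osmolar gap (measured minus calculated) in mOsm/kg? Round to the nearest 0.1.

Calculated osmolality = 2·Na + glucose/18 + urea
= 2·135 + 476/18 + 10.4
= 270 + 26.44 + 10.40
= 306.84 mOsm/kg ≈ 306.8 mOsm/kg
Osmolar gap = measured − calculated = 303 − 306.8 = -3.8 mOsm/kg

-3.8 mOsm/kg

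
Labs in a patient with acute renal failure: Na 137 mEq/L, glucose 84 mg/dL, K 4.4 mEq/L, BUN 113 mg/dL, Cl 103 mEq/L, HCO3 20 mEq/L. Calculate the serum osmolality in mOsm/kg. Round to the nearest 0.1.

319.0 mOsm/kg

Calculated osmolality = 2·Na + glucose/18 + BUN/2.8
= 2·137 + 84/18 + 113/2.8
= 274 + 4.67 + 40.36
= 319.03 mOsm/kg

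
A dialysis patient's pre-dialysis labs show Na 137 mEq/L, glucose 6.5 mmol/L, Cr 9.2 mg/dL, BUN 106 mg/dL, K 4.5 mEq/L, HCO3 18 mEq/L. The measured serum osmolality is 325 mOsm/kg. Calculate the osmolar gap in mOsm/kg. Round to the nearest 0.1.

6.6 mOsm/kg

Calculated osmolality = 2·Na + glucose + BUN/2.8
= 2·137 + 6.5 + 106/2.8
= 274 + 6.50 + 37.86
= 318.36 mOsm/kg ≈ 318.4 mOsm/kg
Osmolar gap = measured − calculated = 325 − 318.4 = 6.6 mOsm/kg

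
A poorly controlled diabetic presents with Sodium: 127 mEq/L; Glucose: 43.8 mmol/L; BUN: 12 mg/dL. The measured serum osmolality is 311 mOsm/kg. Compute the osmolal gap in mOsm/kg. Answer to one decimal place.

Calculated osmolality = 2·Na + glucose + BUN/2.8
= 2·127 + 43.8 + 12/2.8
= 254 + 43.80 + 4.29
= 302.09 mOsm/kg ≈ 302.1 mOsm/kg
Osmolar gap = measured − calculated = 311 − 302.1 = 8.9 mOsm/kg

8.9 mOsm/kg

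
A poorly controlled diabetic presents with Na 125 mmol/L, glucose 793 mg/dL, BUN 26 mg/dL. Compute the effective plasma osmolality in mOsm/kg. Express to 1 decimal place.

Effective osmolality excludes urea (freely permeant across cell membranes):
2·Na + glucose/18
= 2·125 + 793/18
= 250 + 44.06
= 294.06 mOsm/kg

294.1 mOsm/kg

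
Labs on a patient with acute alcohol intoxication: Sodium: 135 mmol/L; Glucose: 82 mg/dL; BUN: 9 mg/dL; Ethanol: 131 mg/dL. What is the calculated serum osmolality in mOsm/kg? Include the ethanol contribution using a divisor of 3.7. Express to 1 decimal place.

313.2 mOsm/kg

Calculated osmolality = 2·Na + glucose/18 + BUN/2.8 + ethanol/3.7
= 2·135 + 82/18 + 9/2.8 + 131/3.7
= 270 + 4.56 + 3.21 + 35.41
= 313.18 mOsm/kg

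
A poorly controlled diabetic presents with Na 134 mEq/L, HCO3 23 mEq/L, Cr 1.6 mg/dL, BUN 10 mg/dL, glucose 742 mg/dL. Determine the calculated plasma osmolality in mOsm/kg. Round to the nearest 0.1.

312.8 mOsm/kg

Calculated osmolality = 2·Na + glucose/18 + BUN/2.8
= 2·134 + 742/18 + 10/2.8
= 268 + 41.22 + 3.57
= 312.79 mOsm/kg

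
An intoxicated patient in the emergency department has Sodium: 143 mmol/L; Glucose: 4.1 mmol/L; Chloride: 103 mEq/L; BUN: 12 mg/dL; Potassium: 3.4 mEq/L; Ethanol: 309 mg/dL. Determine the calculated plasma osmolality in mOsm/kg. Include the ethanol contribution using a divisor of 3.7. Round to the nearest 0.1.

Calculated osmolality = 2·Na + glucose + BUN/2.8 + ethanol/3.7
= 2·143 + 4.1 + 12/2.8 + 309/3.7
= 286 + 4.10 + 4.29 + 83.51
= 377.9 mOsm/kg

377.9 mOsm/kg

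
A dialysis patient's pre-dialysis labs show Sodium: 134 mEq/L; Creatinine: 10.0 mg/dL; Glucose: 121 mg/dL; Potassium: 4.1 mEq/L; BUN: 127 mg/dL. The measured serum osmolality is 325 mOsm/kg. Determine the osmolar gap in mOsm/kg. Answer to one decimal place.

4.9 mOsm/kg

Calculated osmolality = 2·Na + glucose/18 + BUN/2.8
= 2·134 + 121/18 + 127/2.8
= 268 + 6.72 + 45.36
= 320.08 mOsm/kg ≈ 320.1 mOsm/kg
Osmolar gap = measured − calculated = 325 − 320.1 = 4.9 mOsm/kg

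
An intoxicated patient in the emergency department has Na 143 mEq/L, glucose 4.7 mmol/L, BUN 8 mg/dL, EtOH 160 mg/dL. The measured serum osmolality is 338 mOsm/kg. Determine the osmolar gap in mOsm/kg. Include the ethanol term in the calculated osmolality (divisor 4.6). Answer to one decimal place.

Calculated osmolality = 2·Na + glucose + BUN/2.8 + ethanol/4.6
= 2·143 + 4.7 + 8/2.8 + 160/4.6
= 286 + 4.70 + 2.86 + 34.78
= 328.34 mOsm/kg ≈ 328.3 mOsm/kg
Osmolar gap = measured − calculated = 338 − 328.3 = 9.7 mOsm/kg

9.7 mOsm/kg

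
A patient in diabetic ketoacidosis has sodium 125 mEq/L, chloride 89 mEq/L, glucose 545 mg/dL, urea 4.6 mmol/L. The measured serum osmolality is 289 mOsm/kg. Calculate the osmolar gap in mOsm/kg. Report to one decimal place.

4.1 mOsm/kg

Calculated osmolality = 2·Na + glucose/18 + urea
= 2·125 + 545/18 + 4.6
= 250 + 30.28 + 4.60
= 284.88 mOsm/kg ≈ 284.9 mOsm/kg
Osmolar gap = measured − calculated = 289 − 284.9 = 4.1 mOsm/kg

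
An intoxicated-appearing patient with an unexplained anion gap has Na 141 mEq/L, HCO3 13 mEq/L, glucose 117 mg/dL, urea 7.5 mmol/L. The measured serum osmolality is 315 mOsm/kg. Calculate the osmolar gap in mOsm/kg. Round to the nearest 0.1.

Calculated osmolality = 2·Na + glucose/18 + urea
= 2·141 + 117/18 + 7.5
= 282 + 6.50 + 7.50
= 296 mOsm/kg ≈ 296.0 mOsm/kg
Osmolar gap = measured − calculated = 315 − 296.0 = 19.0 mOsm/kg

19.0 mOsm/kg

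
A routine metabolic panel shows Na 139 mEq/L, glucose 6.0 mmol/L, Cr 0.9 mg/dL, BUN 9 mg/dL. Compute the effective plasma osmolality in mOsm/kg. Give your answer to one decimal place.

284.0 mOsm/kg

Effective osmolality excludes urea (freely permeant across cell membranes):
2·Na + glucose
= 2·139 + 6
= 278 + 6
= 284 mOsm/kg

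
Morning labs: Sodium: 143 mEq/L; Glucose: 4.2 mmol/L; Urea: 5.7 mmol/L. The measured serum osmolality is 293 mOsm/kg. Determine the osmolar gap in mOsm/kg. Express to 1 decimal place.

-2.9 mOsm/kg

Calculated osmolality = 2·Na + glucose + urea
= 2·143 + 4.2 + 5.7
= 286 + 4.20 + 5.70
= 295.9 mOsm/kg ≈ 295.9 mOsm/kg
Osmolar gap = measured − calculated = 293 − 295.9 = -2.9 mOsm/kg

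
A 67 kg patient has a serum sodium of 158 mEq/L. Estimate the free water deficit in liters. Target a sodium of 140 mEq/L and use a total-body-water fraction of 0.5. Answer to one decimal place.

4.3 L

TBW = 0.5 · 67 = 33.5 L
Free water deficit = TBW · (Na/140 − 1)
= 33.5 · (158/140 − 1)
= 33.5 · 0.1286
= 4.31 L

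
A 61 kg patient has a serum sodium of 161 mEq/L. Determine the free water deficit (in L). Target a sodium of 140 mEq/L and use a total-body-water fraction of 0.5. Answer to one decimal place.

4.6 L

TBW = 0.5 · 61 = 30.5 L
Free water deficit = TBW · (Na/140 − 1)
= 30.5 · (161/140 − 1)
= 30.5 · 0.15
= 4.58 L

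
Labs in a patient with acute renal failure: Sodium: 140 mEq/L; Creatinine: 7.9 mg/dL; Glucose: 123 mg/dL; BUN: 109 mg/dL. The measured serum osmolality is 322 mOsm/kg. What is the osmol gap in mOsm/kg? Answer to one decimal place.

-3.8 mOsm/kg

Calculated osmolality = 2·Na + glucose/18 + BUN/2.8
= 2·140 + 123/18 + 109/2.8
= 280 + 6.83 + 38.93
= 325.76 mOsm/kg ≈ 325.8 mOsm/kg
Osmolar gap = measured − calculated = 322 − 325.8 = -3.8 mOsm/kg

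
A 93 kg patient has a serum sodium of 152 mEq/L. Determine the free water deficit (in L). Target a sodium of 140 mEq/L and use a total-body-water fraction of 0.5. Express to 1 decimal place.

4.0 L

TBW = 0.5 · 93 = 46.5 L
Free water deficit = TBW · (Na/140 − 1)
= 46.5 · (152/140 − 1)
= 46.5 · 0.0857
= 3.99 L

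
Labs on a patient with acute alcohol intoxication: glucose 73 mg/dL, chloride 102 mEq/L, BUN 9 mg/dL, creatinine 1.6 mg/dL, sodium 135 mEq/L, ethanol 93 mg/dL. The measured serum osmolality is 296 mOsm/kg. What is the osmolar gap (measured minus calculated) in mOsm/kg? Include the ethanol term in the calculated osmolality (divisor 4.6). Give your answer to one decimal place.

Calculated osmolality = 2·Na + glucose/18 + BUN/2.8 + ethanol/4.6
= 2·135 + 73/18 + 9/2.8 + 93/4.6
= 270 + 4.06 + 3.21 + 20.22
= 297.49 mOsm/kg ≈ 297.5 mOsm/kg
Osmolar gap = measured − calculated = 296 − 297.5 = -1.5 mOsm/kg

-1.5 mOsm/kg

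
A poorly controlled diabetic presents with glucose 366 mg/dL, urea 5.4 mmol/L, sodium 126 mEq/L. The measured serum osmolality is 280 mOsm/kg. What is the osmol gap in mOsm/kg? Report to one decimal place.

2.3 mOsm/kg

Calculated osmolality = 2·Na + glucose/18 + urea
= 2·126 + 366/18 + 5.4
= 252 + 20.33 + 5.40
= 277.73 mOsm/kg ≈ 277.7 mOsm/kg
Osmolar gap = measured − calculated = 280 − 277.7 = 2.3 mOsm/kg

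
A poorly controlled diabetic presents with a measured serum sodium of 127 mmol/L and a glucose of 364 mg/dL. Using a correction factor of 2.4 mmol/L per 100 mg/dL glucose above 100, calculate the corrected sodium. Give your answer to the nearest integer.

133 mmol/L

Corrected Na = measured Na + 2.4 · (glucose − 100)/100
= 127 + 2.4 · (364 − 100)/100
= 127 + 6.3
= 133.3 mmol/L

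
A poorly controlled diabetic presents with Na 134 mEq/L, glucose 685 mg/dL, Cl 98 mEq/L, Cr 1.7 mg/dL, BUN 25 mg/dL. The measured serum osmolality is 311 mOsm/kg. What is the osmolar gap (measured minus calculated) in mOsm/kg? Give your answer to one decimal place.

Calculated osmolality = 2·Na + glucose/18 + BUN/2.8
= 2·134 + 685/18 + 25/2.8
= 268 + 38.06 + 8.93
= 314.99 mOsm/kg ≈ 315.0 mOsm/kg
Osmolar gap = measured − calculated = 311 − 315.0 = -4.0 mOsm/kg

-4.0 mOsm/kg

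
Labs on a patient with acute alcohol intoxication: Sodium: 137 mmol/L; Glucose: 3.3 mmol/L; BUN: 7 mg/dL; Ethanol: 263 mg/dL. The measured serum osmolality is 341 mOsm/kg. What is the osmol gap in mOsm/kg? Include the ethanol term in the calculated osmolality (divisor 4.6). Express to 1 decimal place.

4.0 mOsm/kg

Calculated osmolality = 2·Na + glucose + BUN/2.8 + ethanol/4.6
= 2·137 + 3.3 + 7/2.8 + 263/4.6
= 274 + 3.30 + 2.50 + 57.17
= 336.97 mOsm/kg ≈ 337.0 mOsm/kg
Osmolar gap = measured − calculated = 341 − 337.0 = 4.0 mOsm/kg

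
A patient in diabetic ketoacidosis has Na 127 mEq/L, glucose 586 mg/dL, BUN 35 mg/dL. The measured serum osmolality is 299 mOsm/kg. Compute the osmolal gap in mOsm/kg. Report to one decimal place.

Calculated osmolality = 2·Na + glucose/18 + BUN/2.8
= 2·127 + 586/18 + 35/2.8
= 254 + 32.56 + 12.50
= 299.06 mOsm/kg ≈ 299.1 mOsm/kg
Osmolar gap = measured − calculated = 299 − 299.1 = -0.1 mOsm/kg

-0.1 mOsm/kg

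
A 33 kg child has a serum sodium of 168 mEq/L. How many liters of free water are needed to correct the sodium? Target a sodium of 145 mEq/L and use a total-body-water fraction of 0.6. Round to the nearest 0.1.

3.1 L

TBW = 0.6 · 33 = 19.8 L
Free water deficit = TBW · (Na/145 − 1)
= 19.8 · (168/145 − 1)
= 19.8 · 0.1586
= 3.14 L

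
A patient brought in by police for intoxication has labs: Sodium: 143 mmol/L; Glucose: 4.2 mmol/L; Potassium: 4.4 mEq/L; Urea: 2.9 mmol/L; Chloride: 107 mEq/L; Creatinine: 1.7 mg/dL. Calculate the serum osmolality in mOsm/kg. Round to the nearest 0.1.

293.1 mOsm/kg

Calculated osmolality = 2·Na + glucose + urea
= 2·143 + 4.2 + 2.9
= 286 + 4.20 + 2.90
= 293.1 mOsm/kg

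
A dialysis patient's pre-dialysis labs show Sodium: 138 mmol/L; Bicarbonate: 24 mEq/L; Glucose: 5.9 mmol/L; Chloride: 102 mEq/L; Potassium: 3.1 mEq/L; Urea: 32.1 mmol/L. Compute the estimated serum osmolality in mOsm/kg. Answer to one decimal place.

314.0 mOsm/kg

Calculated osmolality = 2·Na + glucose + urea
= 2·138 + 5.9 + 32.1
= 276 + 5.90 + 32.10
= 314 mOsm/kg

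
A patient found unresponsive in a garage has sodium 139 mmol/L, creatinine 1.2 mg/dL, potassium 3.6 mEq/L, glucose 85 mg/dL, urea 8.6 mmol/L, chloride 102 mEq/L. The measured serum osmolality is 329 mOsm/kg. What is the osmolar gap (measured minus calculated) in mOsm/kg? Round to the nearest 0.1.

Calculated osmolality = 2·Na + glucose/18 + urea
= 2·139 + 85/18 + 8.6
= 278 + 4.72 + 8.60
= 291.32 mOsm/kg ≈ 291.3 mOsm/kg
Osmolar gap = measured − calculated = 329 − 291.3 = 37.7 mOsm/kg

37.7 mOsm/kg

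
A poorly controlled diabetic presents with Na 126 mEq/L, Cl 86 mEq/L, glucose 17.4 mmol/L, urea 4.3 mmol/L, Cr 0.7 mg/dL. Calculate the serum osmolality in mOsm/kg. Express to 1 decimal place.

Calculated osmolality = 2·Na + glucose + urea
= 2·126 + 17.4 + 4.3
= 252 + 17.40 + 4.30
= 273.7 mOsm/kg

273.7 mOsm/kg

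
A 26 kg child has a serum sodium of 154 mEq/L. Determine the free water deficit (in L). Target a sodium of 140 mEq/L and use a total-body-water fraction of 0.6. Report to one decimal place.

1.6 L

TBW = 0.6 · 26 = 15.6 L
Free water deficit = TBW · (Na/140 − 1)
= 15.6 · (154/140 − 1)
= 15.6 · 0.1
= 1.56 L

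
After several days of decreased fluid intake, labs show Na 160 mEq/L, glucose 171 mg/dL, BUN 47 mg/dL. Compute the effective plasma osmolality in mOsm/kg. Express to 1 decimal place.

Effective osmolality excludes urea (freely permeant across cell membranes):
2·Na + glucose/18
= 2·160 + 171/18
= 320 + 9.5
= 329.5 mOsm/kg

329.5 mOsm/kg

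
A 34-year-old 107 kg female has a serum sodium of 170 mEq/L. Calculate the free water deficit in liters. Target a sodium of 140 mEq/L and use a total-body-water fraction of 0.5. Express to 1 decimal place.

TBW = 0.5 · 107 = 53.5 L
Free water deficit = TBW · (Na/140 − 1)
= 53.5 · (170/140 − 1)
= 53.5 · 0.2143
= 11.47 L

11.5 L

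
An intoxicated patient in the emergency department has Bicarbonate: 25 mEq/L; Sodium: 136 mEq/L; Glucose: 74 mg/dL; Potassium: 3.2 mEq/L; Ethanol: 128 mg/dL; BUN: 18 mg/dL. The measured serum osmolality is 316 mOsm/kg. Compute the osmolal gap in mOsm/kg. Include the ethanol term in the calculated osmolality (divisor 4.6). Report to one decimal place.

5.6 mOsm/kg

Calculated osmolality = 2·Na + glucose/18 + BUN/2.8 + ethanol/4.6
= 2·136 + 74/18 + 18/2.8 + 128/4.6
= 272 + 4.11 + 6.43 + 27.83
= 310.37 mOsm/kg ≈ 310.4 mOsm/kg
Osmolar gap = measured − calculated = 316 − 310.4 = 5.6 mOsm/kg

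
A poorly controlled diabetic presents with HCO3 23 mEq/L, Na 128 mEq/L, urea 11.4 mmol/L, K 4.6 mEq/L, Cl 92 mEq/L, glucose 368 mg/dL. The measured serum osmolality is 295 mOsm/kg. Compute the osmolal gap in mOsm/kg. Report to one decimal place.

Calculated osmolality = 2·Na + glucose/18 + urea
= 2·128 + 368/18 + 11.4
= 256 + 20.44 + 11.40
= 287.84 mOsm/kg ≈ 287.8 mOsm/kg
Osmolar gap = measured − calculated = 295 − 287.8 = 7.2 mOsm/kg

7.2 mOsm/kg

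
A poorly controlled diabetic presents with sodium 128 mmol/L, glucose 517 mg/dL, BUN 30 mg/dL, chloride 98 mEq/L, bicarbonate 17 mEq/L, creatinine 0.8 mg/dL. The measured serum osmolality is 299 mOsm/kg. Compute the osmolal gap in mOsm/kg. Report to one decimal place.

Calculated osmolality = 2·Na + glucose/18 + BUN/2.8
= 2·128 + 517/18 + 30/2.8
= 256 + 28.72 + 10.71
= 295.43 mOsm/kg ≈ 295.4 mOsm/kg
Osmolar gap = measured − calculated = 299 − 295.4 = 3.6 mOsm/kg

3.6 mOsm/kg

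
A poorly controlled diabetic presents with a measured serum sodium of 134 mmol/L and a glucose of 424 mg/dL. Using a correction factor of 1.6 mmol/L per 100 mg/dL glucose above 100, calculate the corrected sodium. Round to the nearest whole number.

139 mmol/L

Corrected Na = measured Na + 1.6 · (glucose − 100)/100
= 134 + 1.6 · (424 − 100)/100
= 134 + 5.2
= 139.2 mmol/L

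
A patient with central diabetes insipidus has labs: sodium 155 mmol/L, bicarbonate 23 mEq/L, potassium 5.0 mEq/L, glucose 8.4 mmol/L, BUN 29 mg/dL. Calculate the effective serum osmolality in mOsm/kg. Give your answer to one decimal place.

Effective osmolality excludes urea (freely permeant across cell membranes):
2·Na + glucose
= 2·155 + 8.4
= 310 + 8.4
= 318.4 mOsm/kg

318.4 mOsm/kg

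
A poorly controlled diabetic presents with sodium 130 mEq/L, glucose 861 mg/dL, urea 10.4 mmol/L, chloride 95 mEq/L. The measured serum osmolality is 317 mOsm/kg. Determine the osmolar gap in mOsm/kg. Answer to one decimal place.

Calculated osmolality = 2·Na + glucose/18 + urea
= 2·130 + 861/18 + 10.4
= 260 + 47.83 + 10.40
= 318.23 mOsm/kg ≈ 318.2 mOsm/kg
Osmolar gap = measured − calculated = 317 − 318.2 = -1.2 mOsm/kg

-1.2 mOsm/kg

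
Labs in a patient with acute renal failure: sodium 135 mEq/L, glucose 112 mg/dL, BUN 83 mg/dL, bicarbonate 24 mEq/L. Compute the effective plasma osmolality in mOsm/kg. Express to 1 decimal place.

276.2 mOsm/kg

Effective osmolality excludes urea (freely permeant across cell membranes):
2·Na + glucose/18
= 2·135 + 112/18
= 270 + 6.22
= 276.22 mOsm/kg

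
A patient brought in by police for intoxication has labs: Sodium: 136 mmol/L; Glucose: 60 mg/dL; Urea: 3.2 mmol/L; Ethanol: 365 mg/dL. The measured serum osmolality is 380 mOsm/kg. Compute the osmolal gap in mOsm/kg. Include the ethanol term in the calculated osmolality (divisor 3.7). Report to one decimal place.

2.8 mOsm/kg

Calculated osmolality = 2·Na + glucose/18 + urea + ethanol/3.7
= 2·136 + 60/18 + 3.2 + 365/3.7
= 272 + 3.33 + 3.20 + 98.65
= 377.18 mOsm/kg ≈ 377.2 mOsm/kg
Osmolar gap = measured − calculated = 380 − 377.2 = 2.8 mOsm/kg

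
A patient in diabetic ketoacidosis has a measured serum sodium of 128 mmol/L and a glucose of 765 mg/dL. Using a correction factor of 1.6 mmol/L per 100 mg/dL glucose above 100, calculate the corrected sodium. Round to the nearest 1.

Corrected Na = measured Na + 1.6 · (glucose − 100)/100
= 128 + 1.6 · (765 − 100)/100
= 128 + 10.6
= 138.6 mmol/L

139 mmol/L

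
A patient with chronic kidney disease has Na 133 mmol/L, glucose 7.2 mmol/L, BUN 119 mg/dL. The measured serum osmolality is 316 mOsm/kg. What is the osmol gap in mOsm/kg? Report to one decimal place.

0.3 mOsm/kg

Calculated osmolality = 2·Na + glucose + BUN/2.8
= 2·133 + 7.2 + 119/2.8
= 266 + 7.20 + 42.50
= 315.7 mOsm/kg ≈ 315.7 mOsm/kg
Osmolar gap = measured − calculated = 316 − 315.7 = 0.3 mOsm/kg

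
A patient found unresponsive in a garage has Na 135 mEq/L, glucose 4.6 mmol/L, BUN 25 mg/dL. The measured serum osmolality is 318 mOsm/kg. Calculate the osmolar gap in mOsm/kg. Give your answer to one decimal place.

34.5 mOsm/kg

Calculated osmolality = 2·Na + glucose + BUN/2.8
= 2·135 + 4.6 + 25/2.8
= 270 + 4.60 + 8.93
= 283.53 mOsm/kg ≈ 283.5 mOsm/kg
Osmolar gap = measured − calculated = 318 − 283.5 = 34.5 mOsm/kg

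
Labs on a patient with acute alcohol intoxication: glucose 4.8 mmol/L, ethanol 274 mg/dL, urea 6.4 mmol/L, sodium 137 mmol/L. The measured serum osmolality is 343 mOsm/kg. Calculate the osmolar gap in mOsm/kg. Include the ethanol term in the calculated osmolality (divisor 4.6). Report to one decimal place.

Calculated osmolality = 2·Na + glucose + urea + ethanol/4.6
= 2·137 + 4.8 + 6.4 + 274/4.6
= 274 + 4.80 + 6.40 + 59.57
= 344.77 mOsm/kg ≈ 344.8 mOsm/kg
Osmolar gap = measured − calculated = 343 − 344.8 = -1.8 mOsm/kg

-1.8 mOsm/kg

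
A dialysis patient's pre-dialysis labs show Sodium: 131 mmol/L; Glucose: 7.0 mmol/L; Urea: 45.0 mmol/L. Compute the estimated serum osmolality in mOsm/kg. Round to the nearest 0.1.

Calculated osmolality = 2·Na + glucose + urea
= 2·131 + 7 + 45
= 262 + 7 + 45
= 314 mOsm/kg

314.0 mOsm/kg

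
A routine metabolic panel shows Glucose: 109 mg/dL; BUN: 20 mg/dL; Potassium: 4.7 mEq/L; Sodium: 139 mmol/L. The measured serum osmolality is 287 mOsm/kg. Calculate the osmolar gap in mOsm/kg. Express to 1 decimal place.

Calculated osmolality = 2·Na + glucose/18 + BUN/2.8
= 2·139 + 109/18 + 20/2.8
= 278 + 6.06 + 7.14
= 291.2 mOsm/kg ≈ 291.2 mOsm/kg
Osmolar gap = measured − calculated = 287 − 291.2 = -4.2 mOsm/kg

-4.2 mOsm/kg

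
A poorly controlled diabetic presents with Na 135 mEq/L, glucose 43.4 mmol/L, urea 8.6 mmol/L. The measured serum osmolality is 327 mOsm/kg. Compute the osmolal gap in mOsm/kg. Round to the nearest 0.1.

Calculated osmolality = 2·Na + glucose + urea
= 2·135 + 43.4 + 8.6
= 270 + 43.40 + 8.60
= 322 mOsm/kg ≈ 322.0 mOsm/kg
Osmolar gap = measured − calculated = 327 − 322.0 = 5.0 mOsm/kg

5.0 mOsm/kg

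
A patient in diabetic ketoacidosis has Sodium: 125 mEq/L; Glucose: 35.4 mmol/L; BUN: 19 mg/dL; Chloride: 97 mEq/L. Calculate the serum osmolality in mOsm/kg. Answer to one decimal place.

292.2 mOsm/kg

Calculated osmolality = 2·Na + glucose + BUN/2.8
= 2·125 + 35.4 + 19/2.8
= 250 + 35.40 + 6.79
= 292.19 mOsm/kg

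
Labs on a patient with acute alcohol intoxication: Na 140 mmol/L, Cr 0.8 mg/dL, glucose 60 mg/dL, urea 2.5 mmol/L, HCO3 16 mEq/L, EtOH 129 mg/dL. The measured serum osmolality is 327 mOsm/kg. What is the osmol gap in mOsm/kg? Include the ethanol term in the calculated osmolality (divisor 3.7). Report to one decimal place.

6.3 mOsm/kg

Calculated osmolality = 2·Na + glucose/18 + urea + ethanol/3.7
= 2·140 + 60/18 + 2.5 + 129/3.7
= 280 + 3.33 + 2.50 + 34.86
= 320.69 mOsm/kg ≈ 320.7 mOsm/kg
Osmolar gap = measured − calculated = 327 − 320.7 = 6.3 mOsm/kg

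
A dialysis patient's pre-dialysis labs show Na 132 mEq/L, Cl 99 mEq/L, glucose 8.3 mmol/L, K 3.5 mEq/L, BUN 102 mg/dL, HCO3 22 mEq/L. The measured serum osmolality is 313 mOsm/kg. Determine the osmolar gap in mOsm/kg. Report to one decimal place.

Calculated osmolality = 2·Na + glucose + BUN/2.8
= 2·132 + 8.3 + 102/2.8
= 264 + 8.30 + 36.43
= 308.73 mOsm/kg ≈ 308.7 mOsm/kg
Osmolar gap = measured − calculated = 313 − 308.7 = 4.3 mOsm/kg

4.3 mOsm/kg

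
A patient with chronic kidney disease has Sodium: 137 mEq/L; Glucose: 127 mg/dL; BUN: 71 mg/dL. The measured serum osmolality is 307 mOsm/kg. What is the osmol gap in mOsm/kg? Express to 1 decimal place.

Calculated osmolality = 2·Na + glucose/18 + BUN/2.8
= 2·137 + 127/18 + 71/2.8
= 274 + 7.06 + 25.36
= 306.42 mOsm/kg ≈ 306.4 mOsm/kg
Osmolar gap = measured − calculated = 307 − 306.4 = 0.6 mOsm/kg

0.6 mOsm/kg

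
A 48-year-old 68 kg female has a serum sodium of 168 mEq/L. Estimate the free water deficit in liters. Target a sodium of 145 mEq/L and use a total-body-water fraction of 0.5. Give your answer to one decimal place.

TBW = 0.5 · 68 = 34 L
Free water deficit = TBW · (Na/145 − 1)
= 34 · (168/145 − 1)
= 34 · 0.1586
= 5.39 L

5.4 L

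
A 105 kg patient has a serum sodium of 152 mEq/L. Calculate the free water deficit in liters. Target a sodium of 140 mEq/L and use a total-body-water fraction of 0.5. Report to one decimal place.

4.5 L

TBW = 0.5 · 105 = 52.5 L
Free water deficit = TBW · (Na/140 − 1)
= 52.5 · (152/140 − 1)
= 52.5 · 0.0857
= 4.5 L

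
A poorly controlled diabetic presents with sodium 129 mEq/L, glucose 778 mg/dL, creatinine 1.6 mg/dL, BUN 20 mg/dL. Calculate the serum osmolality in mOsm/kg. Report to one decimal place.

308.4 mOsm/kg

Calculated osmolality = 2·Na + glucose/18 + BUN/2.8
= 2·129 + 778/18 + 20/2.8
= 258 + 43.22 + 7.14
= 308.36 mOsm/kg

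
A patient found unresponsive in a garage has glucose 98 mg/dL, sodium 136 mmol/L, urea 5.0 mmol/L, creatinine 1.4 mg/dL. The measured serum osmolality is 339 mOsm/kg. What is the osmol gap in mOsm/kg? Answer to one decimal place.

Calculated osmolality = 2·Na + glucose/18 + urea
= 2·136 + 98/18 + 5
= 272 + 5.44 + 5
= 282.44 mOsm/kg ≈ 282.4 mOsm/kg
Osmolar gap = measured − calculated = 339 − 282.4 = 56.6 mOsm/kg

56.6 mOsm/kg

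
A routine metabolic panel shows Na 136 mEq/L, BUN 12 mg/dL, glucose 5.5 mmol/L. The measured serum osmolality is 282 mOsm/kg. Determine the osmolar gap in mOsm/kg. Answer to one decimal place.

Calculated osmolality = 2·Na + glucose + BUN/2.8
= 2·136 + 5.5 + 12/2.8
= 272 + 5.50 + 4.29
= 281.79 mOsm/kg ≈ 281.8 mOsm/kg
Osmolar gap = measured − calculated = 282 − 281.8 = 0.2 mOsm/kg

0.2 mOsm/kg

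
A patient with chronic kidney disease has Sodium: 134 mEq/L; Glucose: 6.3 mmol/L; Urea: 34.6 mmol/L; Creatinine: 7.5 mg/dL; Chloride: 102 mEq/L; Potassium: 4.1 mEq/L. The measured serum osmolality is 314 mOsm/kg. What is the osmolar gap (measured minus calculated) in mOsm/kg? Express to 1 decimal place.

5.1 mOsm/kg

Calculated osmolality = 2·Na + glucose + urea
= 2·134 + 6.3 + 34.6
= 268 + 6.30 + 34.60
= 308.9 mOsm/kg ≈ 308.9 mOsm/kg
Osmolar gap = measured − calculated = 314 − 308.9 = 5.1 mOsm/kg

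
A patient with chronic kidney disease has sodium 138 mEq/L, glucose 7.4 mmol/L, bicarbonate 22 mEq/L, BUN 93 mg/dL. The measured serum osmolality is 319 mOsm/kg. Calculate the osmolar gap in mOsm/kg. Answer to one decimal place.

Calculated osmolality = 2·Na + glucose + BUN/2.8
= 2·138 + 7.4 + 93/2.8
= 276 + 7.40 + 33.21
= 316.61 mOsm/kg ≈ 316.6 mOsm/kg
Osmolar gap = measured − calculated = 319 − 316.6 = 2.4 mOsm/kg

2.4 mOsm/kg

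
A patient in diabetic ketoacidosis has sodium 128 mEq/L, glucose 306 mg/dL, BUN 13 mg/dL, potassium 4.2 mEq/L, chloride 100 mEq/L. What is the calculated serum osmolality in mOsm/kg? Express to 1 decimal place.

Calculated osmolality = 2·Na + glucose/18 + BUN/2.8
= 2·128 + 306/18 + 13/2.8
= 256 + 17 + 4.64
= 277.64 mOsm/kg

277.6 mOsm/kg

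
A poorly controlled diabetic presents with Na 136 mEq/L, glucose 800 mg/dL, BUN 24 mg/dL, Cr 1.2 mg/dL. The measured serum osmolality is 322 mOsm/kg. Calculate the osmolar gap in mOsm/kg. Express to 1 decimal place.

-3.0 mOsm/kg

Calculated osmolality = 2·Na + glucose/18 + BUN/2.8
= 2·136 + 800/18 + 24/2.8
= 272 + 44.44 + 8.57
= 325.01 mOsm/kg ≈ 325.0 mOsm/kg
Osmolar gap = measured − calculated = 322 − 325.0 = -3.0 mOsm/kg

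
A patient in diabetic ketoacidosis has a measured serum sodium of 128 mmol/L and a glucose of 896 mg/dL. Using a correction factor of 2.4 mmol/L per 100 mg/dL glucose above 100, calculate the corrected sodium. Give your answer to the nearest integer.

Corrected Na = measured Na + 2.4 · (glucose − 100)/100
= 128 + 2.4 · (896 − 100)/100
= 128 + 19.1
= 147.1 mmol/L

147 mmol/L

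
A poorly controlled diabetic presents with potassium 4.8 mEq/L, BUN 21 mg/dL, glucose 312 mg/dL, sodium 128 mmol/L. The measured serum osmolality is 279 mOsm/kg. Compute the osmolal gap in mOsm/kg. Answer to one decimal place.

Calculated osmolality = 2·Na + glucose/18 + BUN/2.8
= 2·128 + 312/18 + 21/2.8
= 256 + 17.33 + 7.50
= 280.83 mOsm/kg ≈ 280.8 mOsm/kg
Osmolar gap = measured − calculated = 279 − 280.8 = -1.8 mOsm/kg

-1.8 mOsm/kg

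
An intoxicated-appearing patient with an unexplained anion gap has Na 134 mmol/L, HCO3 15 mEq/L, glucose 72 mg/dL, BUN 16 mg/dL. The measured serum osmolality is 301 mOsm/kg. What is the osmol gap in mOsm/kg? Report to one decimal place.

23.3 mOsm/kg

Calculated osmolality = 2·Na + glucose/18 + BUN/2.8
= 2·134 + 72/18 + 16/2.8
= 268 + 4 + 5.71
= 277.71 mOsm/kg ≈ 277.7 mOsm/kg
Osmolar gap = measured − calculated = 301 − 277.7 = 23.3 mOsm/kg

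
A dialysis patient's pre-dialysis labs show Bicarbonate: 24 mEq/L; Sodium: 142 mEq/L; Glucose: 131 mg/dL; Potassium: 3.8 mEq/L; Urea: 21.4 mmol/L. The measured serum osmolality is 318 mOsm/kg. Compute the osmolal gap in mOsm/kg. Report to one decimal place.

5.3 mOsm/kg

Calculated osmolality = 2·Na + glucose/18 + urea
= 2·142 + 131/18 + 21.4
= 284 + 7.28 + 21.40
= 312.68 mOsm/kg ≈ 312.7 mOsm/kg
Osmolar gap = measured − calculated = 318 − 312.7 = 5.3 mOsm/kg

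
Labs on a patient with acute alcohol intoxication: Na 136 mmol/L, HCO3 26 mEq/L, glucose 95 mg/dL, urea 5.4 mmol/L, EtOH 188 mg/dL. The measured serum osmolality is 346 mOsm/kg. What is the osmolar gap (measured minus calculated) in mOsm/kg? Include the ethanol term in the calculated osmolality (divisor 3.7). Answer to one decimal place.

12.5 mOsm/kg

Calculated osmolality = 2·Na + glucose/18 + urea + ethanol/3.7
= 2·136 + 95/18 + 5.4 + 188/3.7
= 272 + 5.28 + 5.40 + 50.81
= 333.49 mOsm/kg ≈ 333.5 mOsm/kg
Osmolar gap = measured − calculated = 346 − 333.5 = 12.5 mOsm/kg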